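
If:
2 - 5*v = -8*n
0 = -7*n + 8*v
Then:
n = -16/29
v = -14/29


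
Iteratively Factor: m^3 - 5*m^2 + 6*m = (m - 2)*(m^2 - 3*m) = (m - 3)*(m - 2)*(m)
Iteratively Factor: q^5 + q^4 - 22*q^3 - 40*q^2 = (q + 2)*(q^4 - q^3 - 20*q^2) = (q - 5)*(q + 2)*(q^3 + 4*q^2) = (q - 5)*(q + 2)*(q + 4)*(q^2) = q*(q - 5)*(q + 2)*(q + 4)*(q)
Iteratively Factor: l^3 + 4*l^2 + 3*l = (l + 1)*(l^2 + 3*l) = (l + 1)*(l + 3)*(l)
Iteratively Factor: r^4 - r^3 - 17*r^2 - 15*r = (r + 3)*(r^3 - 4*r^2 - 5*r) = r*(r + 3)*(r^2 - 4*r - 5) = r*(r - 5)*(r + 3)*(r + 1)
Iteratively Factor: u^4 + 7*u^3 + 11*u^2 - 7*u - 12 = (u + 1)*(u^3 + 6*u^2 + 5*u - 12) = (u - 1)*(u + 1)*(u^2 + 7*u + 12) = (u - 1)*(u + 1)*(u + 3)*(u + 4)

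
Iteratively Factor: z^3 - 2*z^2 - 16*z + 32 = (z - 2)*(z^2 - 16) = (z - 4)*(z - 2)*(z + 4)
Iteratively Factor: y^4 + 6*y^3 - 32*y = (y)*(y^3 + 6*y^2 - 32) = y*(y - 2)*(y^2 + 8*y + 16) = y*(y - 2)*(y + 4)*(y + 4)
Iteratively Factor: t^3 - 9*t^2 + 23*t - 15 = (t - 3)*(t^2 - 6*t + 5) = (t - 5)*(t - 3)*(t - 1)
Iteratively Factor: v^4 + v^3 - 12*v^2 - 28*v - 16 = (v + 2)*(v^3 - v^2 - 10*v - 8) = (v - 4)*(v + 2)*(v^2 + 3*v + 2) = (v - 4)*(v + 2)^2*(v + 1)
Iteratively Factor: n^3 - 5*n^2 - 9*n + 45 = (n - 5)*(n^2 - 9) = (n - 5)*(n + 3)*(n - 3)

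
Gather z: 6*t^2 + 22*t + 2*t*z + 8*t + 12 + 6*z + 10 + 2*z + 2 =6*t^2 + 30*t + z*(2*t + 8) + 24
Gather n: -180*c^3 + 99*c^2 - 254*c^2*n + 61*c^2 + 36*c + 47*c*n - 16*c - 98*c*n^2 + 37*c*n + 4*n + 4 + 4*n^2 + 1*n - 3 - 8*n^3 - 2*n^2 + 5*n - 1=-180*c^3 + 160*c^2 + 20*c - 8*n^3 + n^2*(2 - 98*c) + n*(-254*c^2 + 84*c + 10)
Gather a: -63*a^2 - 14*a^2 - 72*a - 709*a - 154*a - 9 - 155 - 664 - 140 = -77*a^2 - 935*a - 968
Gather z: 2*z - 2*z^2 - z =-2*z^2 + z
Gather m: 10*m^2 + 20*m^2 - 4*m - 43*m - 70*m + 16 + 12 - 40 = 30*m^2 - 117*m - 12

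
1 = 1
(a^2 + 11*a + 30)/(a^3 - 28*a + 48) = (a + 5)/(a^2 - 6*a + 8)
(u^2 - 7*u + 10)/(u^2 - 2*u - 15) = (u - 2)/(u + 3)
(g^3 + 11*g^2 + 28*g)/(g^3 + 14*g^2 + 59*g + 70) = g*(g + 4)/(g^2 + 7*g + 10)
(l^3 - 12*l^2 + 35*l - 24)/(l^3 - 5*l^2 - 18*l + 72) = (l^2 - 9*l + 8)/(l^2 - 2*l - 24)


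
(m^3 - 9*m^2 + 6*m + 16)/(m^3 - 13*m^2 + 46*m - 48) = (m + 1)/(m - 3)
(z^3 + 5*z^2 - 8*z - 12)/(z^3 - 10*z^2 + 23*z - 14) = (z^2 + 7*z + 6)/(z^2 - 8*z + 7)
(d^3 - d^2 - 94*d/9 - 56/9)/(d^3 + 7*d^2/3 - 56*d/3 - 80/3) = (9*d^2 + 27*d + 14)/(3*(3*d^2 + 19*d + 20))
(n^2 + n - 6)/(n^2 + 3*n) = (n - 2)/n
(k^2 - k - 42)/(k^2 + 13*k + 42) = (k - 7)/(k + 7)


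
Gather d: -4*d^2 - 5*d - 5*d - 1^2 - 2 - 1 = -4*d^2 - 10*d - 4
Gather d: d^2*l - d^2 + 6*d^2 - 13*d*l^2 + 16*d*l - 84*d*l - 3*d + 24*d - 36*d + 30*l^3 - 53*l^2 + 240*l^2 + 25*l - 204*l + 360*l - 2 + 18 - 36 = d^2*(l + 5) + d*(-13*l^2 - 68*l - 15) + 30*l^3 + 187*l^2 + 181*l - 20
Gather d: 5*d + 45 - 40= 5*d + 5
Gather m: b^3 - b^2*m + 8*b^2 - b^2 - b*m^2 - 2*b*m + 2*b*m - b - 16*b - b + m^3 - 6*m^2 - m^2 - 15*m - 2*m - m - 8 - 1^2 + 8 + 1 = b^3 + 7*b^2 - 18*b + m^3 + m^2*(-b - 7) + m*(-b^2 - 18)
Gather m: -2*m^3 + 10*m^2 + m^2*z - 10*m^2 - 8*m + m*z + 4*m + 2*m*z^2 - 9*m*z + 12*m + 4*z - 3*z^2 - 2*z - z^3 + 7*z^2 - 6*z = -2*m^3 + m^2*z + m*(2*z^2 - 8*z + 8) - z^3 + 4*z^2 - 4*z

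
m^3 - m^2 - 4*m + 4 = (m - 2)*(m - 1)*(m + 2)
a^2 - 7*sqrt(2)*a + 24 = (a - 4*sqrt(2))*(a - 3*sqrt(2))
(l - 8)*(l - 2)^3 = l^4 - 14*l^3 + 60*l^2 - 104*l + 64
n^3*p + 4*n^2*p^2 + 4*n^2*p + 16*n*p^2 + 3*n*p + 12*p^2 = (n + 3)*(n + 4*p)*(n*p + p)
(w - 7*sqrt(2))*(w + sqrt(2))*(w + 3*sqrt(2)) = w^3 - 3*sqrt(2)*w^2 - 50*w - 42*sqrt(2)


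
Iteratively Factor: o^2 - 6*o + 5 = (o - 5)*(o - 1)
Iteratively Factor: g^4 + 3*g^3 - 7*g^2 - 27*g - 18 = (g - 3)*(g^3 + 6*g^2 + 11*g + 6) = (g - 3)*(g + 3)*(g^2 + 3*g + 2) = (g - 3)*(g + 1)*(g + 3)*(g + 2)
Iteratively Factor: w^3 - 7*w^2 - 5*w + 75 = (w - 5)*(w^2 - 2*w - 15) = (w - 5)*(w + 3)*(w - 5)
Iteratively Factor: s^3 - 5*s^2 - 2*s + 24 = (s + 2)*(s^2 - 7*s + 12) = (s - 3)*(s + 2)*(s - 4)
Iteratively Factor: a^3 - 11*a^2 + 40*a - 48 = (a - 4)*(a^2 - 7*a + 12) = (a - 4)^2*(a - 3)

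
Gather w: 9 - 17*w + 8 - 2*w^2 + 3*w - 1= -2*w^2 - 14*w + 16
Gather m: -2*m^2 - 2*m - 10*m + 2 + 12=-2*m^2 - 12*m + 14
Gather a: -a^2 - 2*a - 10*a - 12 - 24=-a^2 - 12*a - 36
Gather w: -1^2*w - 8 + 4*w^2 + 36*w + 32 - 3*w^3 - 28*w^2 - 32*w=-3*w^3 - 24*w^2 + 3*w + 24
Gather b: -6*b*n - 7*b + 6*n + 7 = b*(-6*n - 7) + 6*n + 7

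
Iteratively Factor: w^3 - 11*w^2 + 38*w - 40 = (w - 2)*(w^2 - 9*w + 20) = (w - 5)*(w - 2)*(w - 4)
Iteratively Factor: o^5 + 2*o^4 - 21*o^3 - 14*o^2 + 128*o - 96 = (o - 3)*(o^4 + 5*o^3 - 6*o^2 - 32*o + 32) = (o - 3)*(o - 1)*(o^3 + 6*o^2 - 32) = (o - 3)*(o - 1)*(o + 4)*(o^2 + 2*o - 8) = (o - 3)*(o - 2)*(o - 1)*(o + 4)*(o + 4)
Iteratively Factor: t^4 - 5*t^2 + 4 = (t + 1)*(t^3 - t^2 - 4*t + 4) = (t + 1)*(t + 2)*(t^2 - 3*t + 2) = (t - 1)*(t + 1)*(t + 2)*(t - 2)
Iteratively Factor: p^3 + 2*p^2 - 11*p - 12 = (p + 1)*(p^2 + p - 12) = (p + 1)*(p + 4)*(p - 3)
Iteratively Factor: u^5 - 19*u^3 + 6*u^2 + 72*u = (u)*(u^4 - 19*u^2 + 6*u + 72) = u*(u + 4)*(u^3 - 4*u^2 - 3*u + 18) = u*(u + 2)*(u + 4)*(u^2 - 6*u + 9) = u*(u - 3)*(u + 2)*(u + 4)*(u - 3)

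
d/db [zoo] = 0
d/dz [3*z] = 3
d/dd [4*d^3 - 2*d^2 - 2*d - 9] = 12*d^2 - 4*d - 2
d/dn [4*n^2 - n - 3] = 8*n - 1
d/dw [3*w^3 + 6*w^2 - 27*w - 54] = 9*w^2 + 12*w - 27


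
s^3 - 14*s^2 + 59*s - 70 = (s - 7)*(s - 5)*(s - 2)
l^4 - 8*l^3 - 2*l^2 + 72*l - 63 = (l - 7)*(l - 3)*(l - 1)*(l + 3)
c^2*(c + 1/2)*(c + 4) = c^4 + 9*c^3/2 + 2*c^2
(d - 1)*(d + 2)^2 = d^3 + 3*d^2 - 4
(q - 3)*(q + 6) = q^2 + 3*q - 18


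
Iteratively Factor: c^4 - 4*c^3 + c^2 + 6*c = (c + 1)*(c^3 - 5*c^2 + 6*c) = c*(c + 1)*(c^2 - 5*c + 6) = c*(c - 3)*(c + 1)*(c - 2)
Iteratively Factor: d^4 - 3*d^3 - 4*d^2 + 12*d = (d - 3)*(d^3 - 4*d) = (d - 3)*(d - 2)*(d^2 + 2*d) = (d - 3)*(d - 2)*(d + 2)*(d)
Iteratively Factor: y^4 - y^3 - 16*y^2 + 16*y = (y + 4)*(y^3 - 5*y^2 + 4*y) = (y - 4)*(y + 4)*(y^2 - y) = y*(y - 4)*(y + 4)*(y - 1)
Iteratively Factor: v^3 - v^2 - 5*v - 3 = (v + 1)*(v^2 - 2*v - 3) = (v - 3)*(v + 1)*(v + 1)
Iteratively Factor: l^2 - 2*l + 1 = (l - 1)*(l - 1)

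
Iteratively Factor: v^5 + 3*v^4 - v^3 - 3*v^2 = (v)*(v^4 + 3*v^3 - v^2 - 3*v) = v*(v + 3)*(v^3 - v) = v^2*(v + 3)*(v^2 - 1) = v^2*(v + 1)*(v + 3)*(v - 1)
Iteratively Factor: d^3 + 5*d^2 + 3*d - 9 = (d - 1)*(d^2 + 6*d + 9) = (d - 1)*(d + 3)*(d + 3)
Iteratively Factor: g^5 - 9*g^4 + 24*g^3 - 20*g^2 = (g - 2)*(g^4 - 7*g^3 + 10*g^2) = g*(g - 2)*(g^3 - 7*g^2 + 10*g) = g*(g - 5)*(g - 2)*(g^2 - 2*g) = g*(g - 5)*(g - 2)^2*(g)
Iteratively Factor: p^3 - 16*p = (p)*(p^2 - 16) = p*(p + 4)*(p - 4)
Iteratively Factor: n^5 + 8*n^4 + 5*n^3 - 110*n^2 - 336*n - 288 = (n + 2)*(n^4 + 6*n^3 - 7*n^2 - 96*n - 144) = (n + 2)*(n + 4)*(n^3 + 2*n^2 - 15*n - 36) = (n + 2)*(n + 3)*(n + 4)*(n^2 - n - 12) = (n + 2)*(n + 3)^2*(n + 4)*(n - 4)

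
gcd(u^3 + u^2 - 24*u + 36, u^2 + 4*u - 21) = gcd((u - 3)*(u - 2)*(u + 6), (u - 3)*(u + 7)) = u - 3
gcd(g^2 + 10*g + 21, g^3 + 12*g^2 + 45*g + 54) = g + 3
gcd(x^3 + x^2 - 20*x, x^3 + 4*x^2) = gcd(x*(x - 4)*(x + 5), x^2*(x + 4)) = x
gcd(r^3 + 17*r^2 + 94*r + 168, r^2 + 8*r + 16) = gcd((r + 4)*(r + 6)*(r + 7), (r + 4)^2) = r + 4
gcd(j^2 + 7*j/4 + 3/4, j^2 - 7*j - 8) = j + 1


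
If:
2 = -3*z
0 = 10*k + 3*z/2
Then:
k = 1/10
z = -2/3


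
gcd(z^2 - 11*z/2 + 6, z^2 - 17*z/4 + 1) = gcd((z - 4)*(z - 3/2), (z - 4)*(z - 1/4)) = z - 4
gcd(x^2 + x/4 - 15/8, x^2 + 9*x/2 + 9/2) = x + 3/2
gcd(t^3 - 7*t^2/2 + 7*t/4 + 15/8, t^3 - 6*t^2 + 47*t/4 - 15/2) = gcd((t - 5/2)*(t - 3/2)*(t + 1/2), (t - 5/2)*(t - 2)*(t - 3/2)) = t^2 - 4*t + 15/4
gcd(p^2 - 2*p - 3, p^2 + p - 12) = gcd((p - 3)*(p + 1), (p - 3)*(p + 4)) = p - 3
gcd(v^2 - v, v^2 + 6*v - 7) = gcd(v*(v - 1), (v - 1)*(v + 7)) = v - 1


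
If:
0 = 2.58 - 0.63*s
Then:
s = 4.10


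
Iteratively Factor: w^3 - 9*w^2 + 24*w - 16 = (w - 4)*(w^2 - 5*w + 4) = (w - 4)*(w - 1)*(w - 4)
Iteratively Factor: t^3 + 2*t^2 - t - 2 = (t + 2)*(t^2 - 1) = (t - 1)*(t + 2)*(t + 1)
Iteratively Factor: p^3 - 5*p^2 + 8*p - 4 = (p - 2)*(p^2 - 3*p + 2) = (p - 2)*(p - 1)*(p - 2)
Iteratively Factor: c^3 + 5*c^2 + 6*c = (c + 3)*(c^2 + 2*c) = (c + 2)*(c + 3)*(c)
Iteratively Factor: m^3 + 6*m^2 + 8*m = (m + 4)*(m^2 + 2*m) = (m + 2)*(m + 4)*(m)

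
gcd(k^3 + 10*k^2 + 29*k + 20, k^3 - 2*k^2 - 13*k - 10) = k + 1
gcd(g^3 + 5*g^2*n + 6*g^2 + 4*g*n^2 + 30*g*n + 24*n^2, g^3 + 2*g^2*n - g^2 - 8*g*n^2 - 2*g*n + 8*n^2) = g + 4*n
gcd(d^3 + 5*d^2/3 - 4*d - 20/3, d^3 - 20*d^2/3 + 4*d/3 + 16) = d - 2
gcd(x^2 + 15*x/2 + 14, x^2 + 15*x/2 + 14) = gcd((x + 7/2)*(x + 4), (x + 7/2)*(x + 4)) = x^2 + 15*x/2 + 14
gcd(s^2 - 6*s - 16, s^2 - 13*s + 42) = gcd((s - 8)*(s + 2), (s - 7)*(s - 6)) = 1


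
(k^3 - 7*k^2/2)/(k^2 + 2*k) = k*(2*k - 7)/(2*(k + 2))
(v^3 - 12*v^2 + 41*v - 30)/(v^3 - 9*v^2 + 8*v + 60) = (v - 1)/(v + 2)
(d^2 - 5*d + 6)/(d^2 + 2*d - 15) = (d - 2)/(d + 5)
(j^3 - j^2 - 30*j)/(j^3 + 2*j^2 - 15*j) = (j - 6)/(j - 3)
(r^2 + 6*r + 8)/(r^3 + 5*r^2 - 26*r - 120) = (r + 2)/(r^2 + r - 30)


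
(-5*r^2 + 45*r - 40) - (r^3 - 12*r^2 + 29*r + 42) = -r^3 + 7*r^2 + 16*r - 82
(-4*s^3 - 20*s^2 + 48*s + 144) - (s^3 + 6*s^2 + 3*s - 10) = -5*s^3 - 26*s^2 + 45*s + 154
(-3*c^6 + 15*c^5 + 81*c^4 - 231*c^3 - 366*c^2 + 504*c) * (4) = -12*c^6 + 60*c^5 + 324*c^4 - 924*c^3 - 1464*c^2 + 2016*c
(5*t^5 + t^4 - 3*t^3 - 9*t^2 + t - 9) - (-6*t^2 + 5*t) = 5*t^5 + t^4 - 3*t^3 - 3*t^2 - 4*t - 9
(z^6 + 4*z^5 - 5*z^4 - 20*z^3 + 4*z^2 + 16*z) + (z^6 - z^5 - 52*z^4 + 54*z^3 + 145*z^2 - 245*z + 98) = 2*z^6 + 3*z^5 - 57*z^4 + 34*z^3 + 149*z^2 - 229*z + 98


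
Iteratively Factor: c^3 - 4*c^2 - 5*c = (c + 1)*(c^2 - 5*c) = c*(c + 1)*(c - 5)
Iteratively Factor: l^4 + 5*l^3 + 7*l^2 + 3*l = (l + 1)*(l^3 + 4*l^2 + 3*l) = (l + 1)*(l + 3)*(l^2 + l) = l*(l + 1)*(l + 3)*(l + 1)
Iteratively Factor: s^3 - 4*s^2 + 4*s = (s)*(s^2 - 4*s + 4) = s*(s - 2)*(s - 2)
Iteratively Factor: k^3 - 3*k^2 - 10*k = (k)*(k^2 - 3*k - 10) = k*(k - 5)*(k + 2)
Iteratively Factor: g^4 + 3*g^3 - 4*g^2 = (g - 1)*(g^3 + 4*g^2) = g*(g - 1)*(g^2 + 4*g) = g*(g - 1)*(g + 4)*(g)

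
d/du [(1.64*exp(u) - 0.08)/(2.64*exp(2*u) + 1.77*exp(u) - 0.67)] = (-4.3296*exp(2*u) + 0.4224*exp(u) - 0.9572)*exp(u)/(6.9696*exp(4*u) + 9.3456*exp(3*u) - 0.4047*exp(2*u) - 2.3718*exp(u) + 0.4489)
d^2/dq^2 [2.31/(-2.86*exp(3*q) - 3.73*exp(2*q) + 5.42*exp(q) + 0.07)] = (-2.31*(8.58*exp(2*q) + 7.46*exp(q) - 5.42)*(17.16*exp(2*q) + 14.92*exp(q) - 10.84)*exp(q) + (59.4594*exp(2*q) + 34.4652*exp(q) - 12.5202)*(2.86*exp(3*q) + 3.73*exp(2*q) - 5.42*exp(q) - 0.07))*exp(q)/(2.86*exp(3*q) + 3.73*exp(2*q) - 5.42*exp(q) - 0.07)^3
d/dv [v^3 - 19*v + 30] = 3*v^2 - 19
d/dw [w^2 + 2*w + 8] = 2*w + 2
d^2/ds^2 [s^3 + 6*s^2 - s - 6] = 6*s + 12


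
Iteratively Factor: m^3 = (m)*(m^2) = m^2*(m)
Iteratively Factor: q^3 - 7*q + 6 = (q + 3)*(q^2 - 3*q + 2) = (q - 2)*(q + 3)*(q - 1)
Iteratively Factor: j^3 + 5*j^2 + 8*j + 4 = (j + 1)*(j^2 + 4*j + 4) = (j + 1)*(j + 2)*(j + 2)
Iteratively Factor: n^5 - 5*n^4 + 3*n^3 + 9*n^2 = (n - 3)*(n^4 - 2*n^3 - 3*n^2) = n*(n - 3)*(n^3 - 2*n^2 - 3*n) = n*(n - 3)*(n + 1)*(n^2 - 3*n) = n*(n - 3)^2*(n + 1)*(n)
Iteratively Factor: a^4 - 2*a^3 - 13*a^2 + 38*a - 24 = (a - 2)*(a^3 - 13*a + 12) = (a - 2)*(a - 1)*(a^2 + a - 12) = (a - 2)*(a - 1)*(a + 4)*(a - 3)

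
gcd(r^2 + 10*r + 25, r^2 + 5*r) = r + 5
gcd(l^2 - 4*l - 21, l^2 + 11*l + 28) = 1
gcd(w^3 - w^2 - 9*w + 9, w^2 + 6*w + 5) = 1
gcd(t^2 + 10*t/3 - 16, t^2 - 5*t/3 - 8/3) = t - 8/3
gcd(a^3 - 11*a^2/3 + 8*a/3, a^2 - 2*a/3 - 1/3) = a - 1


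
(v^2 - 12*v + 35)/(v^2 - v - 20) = (v - 7)/(v + 4)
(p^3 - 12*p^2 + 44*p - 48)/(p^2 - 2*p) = p - 10 + 24/p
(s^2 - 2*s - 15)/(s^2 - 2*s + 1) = (s^2 - 2*s - 15)/(s^2 - 2*s + 1)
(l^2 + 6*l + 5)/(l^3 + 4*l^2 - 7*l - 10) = 1/(l - 2)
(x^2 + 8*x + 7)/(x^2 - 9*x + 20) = (x^2 + 8*x + 7)/(x^2 - 9*x + 20)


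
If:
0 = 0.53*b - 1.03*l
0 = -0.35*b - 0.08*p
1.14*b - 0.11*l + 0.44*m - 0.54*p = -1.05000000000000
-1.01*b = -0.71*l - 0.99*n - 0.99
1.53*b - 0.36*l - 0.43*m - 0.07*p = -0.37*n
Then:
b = -0.12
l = -0.06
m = -1.41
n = -1.08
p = 0.55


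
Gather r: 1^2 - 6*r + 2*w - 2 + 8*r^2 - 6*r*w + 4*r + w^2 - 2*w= 8*r^2 + r*(-6*w - 2) + w^2 - 1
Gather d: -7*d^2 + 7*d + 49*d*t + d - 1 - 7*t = -7*d^2 + d*(49*t + 8) - 7*t - 1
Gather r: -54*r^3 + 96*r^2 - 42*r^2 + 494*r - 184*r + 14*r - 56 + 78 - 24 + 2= -54*r^3 + 54*r^2 + 324*r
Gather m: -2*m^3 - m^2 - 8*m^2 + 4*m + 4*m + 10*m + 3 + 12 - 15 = -2*m^3 - 9*m^2 + 18*m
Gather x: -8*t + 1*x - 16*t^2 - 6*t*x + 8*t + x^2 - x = -16*t^2 - 6*t*x + x^2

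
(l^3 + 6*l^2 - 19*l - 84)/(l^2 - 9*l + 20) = (l^2 + 10*l + 21)/(l - 5)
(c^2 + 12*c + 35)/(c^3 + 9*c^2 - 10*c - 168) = (c + 5)/(c^2 + 2*c - 24)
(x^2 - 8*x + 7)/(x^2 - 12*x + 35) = (x - 1)/(x - 5)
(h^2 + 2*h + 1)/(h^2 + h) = (h + 1)/h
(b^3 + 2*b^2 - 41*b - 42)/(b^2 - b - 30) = (b^2 + 8*b + 7)/(b + 5)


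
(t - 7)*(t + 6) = t^2 - t - 42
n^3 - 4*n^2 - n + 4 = (n - 4)*(n - 1)*(n + 1)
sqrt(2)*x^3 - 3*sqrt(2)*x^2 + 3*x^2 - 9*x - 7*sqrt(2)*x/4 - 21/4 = (x - 7/2)*(x + 3*sqrt(2)/2)*(sqrt(2)*x + sqrt(2)/2)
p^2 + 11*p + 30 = (p + 5)*(p + 6)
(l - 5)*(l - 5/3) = l^2 - 20*l/3 + 25/3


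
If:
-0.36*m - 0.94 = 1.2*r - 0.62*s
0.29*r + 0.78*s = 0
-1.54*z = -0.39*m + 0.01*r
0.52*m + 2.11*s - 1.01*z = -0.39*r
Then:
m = -0.70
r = -0.48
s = 0.18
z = -0.18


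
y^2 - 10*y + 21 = (y - 7)*(y - 3)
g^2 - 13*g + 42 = (g - 7)*(g - 6)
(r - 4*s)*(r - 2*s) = r^2 - 6*r*s + 8*s^2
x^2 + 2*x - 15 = (x - 3)*(x + 5)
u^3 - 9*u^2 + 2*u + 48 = (u - 8)*(u - 3)*(u + 2)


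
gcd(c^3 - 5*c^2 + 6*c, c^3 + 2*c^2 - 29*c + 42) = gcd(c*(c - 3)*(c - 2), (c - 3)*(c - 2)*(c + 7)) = c^2 - 5*c + 6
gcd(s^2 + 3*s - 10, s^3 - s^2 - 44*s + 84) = s - 2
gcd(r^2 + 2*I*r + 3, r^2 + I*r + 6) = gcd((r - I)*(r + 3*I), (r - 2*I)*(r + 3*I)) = r + 3*I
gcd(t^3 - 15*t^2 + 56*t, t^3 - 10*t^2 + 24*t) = t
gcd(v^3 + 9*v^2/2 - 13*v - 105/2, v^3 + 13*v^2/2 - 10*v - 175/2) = v^2 + 3*v/2 - 35/2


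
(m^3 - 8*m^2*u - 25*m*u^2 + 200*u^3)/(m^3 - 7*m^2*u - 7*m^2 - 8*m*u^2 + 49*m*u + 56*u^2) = (m^2 - 25*u^2)/(m^2 + m*u - 7*m - 7*u)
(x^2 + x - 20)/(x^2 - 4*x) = (x + 5)/x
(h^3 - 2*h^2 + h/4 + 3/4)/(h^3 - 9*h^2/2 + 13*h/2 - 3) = (h + 1/2)/(h - 2)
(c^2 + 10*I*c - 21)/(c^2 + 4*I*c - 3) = (c + 7*I)/(c + I)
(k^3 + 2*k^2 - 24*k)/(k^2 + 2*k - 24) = k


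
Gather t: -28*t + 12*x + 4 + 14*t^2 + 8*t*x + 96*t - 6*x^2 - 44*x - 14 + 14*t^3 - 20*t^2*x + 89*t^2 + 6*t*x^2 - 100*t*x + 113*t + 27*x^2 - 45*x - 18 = 14*t^3 + t^2*(103 - 20*x) + t*(6*x^2 - 92*x + 181) + 21*x^2 - 77*x - 28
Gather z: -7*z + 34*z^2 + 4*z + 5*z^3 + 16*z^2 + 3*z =5*z^3 + 50*z^2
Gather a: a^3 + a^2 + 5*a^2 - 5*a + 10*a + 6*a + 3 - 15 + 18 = a^3 + 6*a^2 + 11*a + 6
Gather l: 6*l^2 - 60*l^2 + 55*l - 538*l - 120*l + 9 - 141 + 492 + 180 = -54*l^2 - 603*l + 540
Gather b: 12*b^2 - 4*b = 12*b^2 - 4*b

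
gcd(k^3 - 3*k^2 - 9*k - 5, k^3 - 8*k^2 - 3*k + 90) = k - 5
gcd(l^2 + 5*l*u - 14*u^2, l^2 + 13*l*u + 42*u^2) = l + 7*u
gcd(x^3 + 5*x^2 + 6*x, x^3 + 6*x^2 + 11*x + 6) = x^2 + 5*x + 6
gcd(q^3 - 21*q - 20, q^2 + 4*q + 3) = q + 1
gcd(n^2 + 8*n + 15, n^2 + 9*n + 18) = n + 3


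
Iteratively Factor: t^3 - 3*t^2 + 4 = (t + 1)*(t^2 - 4*t + 4) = (t - 2)*(t + 1)*(t - 2)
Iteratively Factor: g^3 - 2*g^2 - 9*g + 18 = (g - 2)*(g^2 - 9) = (g - 2)*(g + 3)*(g - 3)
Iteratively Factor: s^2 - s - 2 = (s - 2)*(s + 1)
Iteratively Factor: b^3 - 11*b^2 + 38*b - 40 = (b - 2)*(b^2 - 9*b + 20) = (b - 5)*(b - 2)*(b - 4)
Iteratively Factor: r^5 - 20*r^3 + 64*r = (r - 2)*(r^4 + 2*r^3 - 16*r^2 - 32*r) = (r - 4)*(r - 2)*(r^3 + 6*r^2 + 8*r) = (r - 4)*(r - 2)*(r + 2)*(r^2 + 4*r) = r*(r - 4)*(r - 2)*(r + 2)*(r + 4)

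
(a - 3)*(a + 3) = a^2 - 9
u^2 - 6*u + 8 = (u - 4)*(u - 2)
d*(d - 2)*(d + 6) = d^3 + 4*d^2 - 12*d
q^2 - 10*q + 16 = (q - 8)*(q - 2)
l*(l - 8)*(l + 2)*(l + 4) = l^4 - 2*l^3 - 40*l^2 - 64*l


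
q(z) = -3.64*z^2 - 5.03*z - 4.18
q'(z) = -7.28*z - 5.03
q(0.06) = -4.49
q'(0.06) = -5.47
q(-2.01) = -8.78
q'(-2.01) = 9.60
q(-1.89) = -7.68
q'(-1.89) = 8.73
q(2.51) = -39.74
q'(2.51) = -23.30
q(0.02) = -4.28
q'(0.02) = -5.18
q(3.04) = -53.11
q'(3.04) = -27.16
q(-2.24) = -11.18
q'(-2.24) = 11.28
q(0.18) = -5.20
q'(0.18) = -6.34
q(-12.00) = -467.98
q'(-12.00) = 82.33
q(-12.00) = -467.98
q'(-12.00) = 82.33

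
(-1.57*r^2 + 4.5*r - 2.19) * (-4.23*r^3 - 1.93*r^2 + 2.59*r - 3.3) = 6.6411*r^5 - 16.0049*r^4 - 3.4876*r^3 + 21.0627*r^2 - 20.5221*r + 7.227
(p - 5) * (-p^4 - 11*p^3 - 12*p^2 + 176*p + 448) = -p^5 - 6*p^4 + 43*p^3 + 236*p^2 - 432*p - 2240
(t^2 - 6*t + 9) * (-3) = -3*t^2 + 18*t - 27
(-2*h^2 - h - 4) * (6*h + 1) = -12*h^3 - 8*h^2 - 25*h - 4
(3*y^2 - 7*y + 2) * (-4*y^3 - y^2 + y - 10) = -12*y^5 + 25*y^4 + 2*y^3 - 39*y^2 + 72*y - 20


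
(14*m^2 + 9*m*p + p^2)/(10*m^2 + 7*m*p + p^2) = (7*m + p)/(5*m + p)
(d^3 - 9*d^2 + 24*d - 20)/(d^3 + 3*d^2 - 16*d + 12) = (d^2 - 7*d + 10)/(d^2 + 5*d - 6)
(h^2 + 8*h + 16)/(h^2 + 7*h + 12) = (h + 4)/(h + 3)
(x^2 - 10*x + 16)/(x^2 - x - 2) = (x - 8)/(x + 1)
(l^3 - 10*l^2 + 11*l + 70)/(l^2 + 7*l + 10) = (l^2 - 12*l + 35)/(l + 5)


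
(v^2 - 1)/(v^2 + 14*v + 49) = (v^2 - 1)/(v^2 + 14*v + 49)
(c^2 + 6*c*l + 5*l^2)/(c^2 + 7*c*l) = (c^2 + 6*c*l + 5*l^2)/(c*(c + 7*l))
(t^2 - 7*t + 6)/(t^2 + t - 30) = (t^2 - 7*t + 6)/(t^2 + t - 30)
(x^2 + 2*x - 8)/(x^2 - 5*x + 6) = (x + 4)/(x - 3)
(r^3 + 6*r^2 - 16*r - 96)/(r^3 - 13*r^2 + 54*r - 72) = (r^2 + 10*r + 24)/(r^2 - 9*r + 18)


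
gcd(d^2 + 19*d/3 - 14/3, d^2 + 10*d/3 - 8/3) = d - 2/3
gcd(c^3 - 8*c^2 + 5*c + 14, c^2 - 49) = c - 7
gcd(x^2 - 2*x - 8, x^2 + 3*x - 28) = x - 4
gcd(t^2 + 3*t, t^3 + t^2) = t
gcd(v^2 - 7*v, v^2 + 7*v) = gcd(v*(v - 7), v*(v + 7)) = v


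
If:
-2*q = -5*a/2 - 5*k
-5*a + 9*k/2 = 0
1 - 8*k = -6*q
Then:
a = -18/275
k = -4/55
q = -29/110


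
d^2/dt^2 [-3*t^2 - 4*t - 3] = -6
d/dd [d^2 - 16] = 2*d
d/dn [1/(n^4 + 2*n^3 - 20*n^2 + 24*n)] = 2*(-2*n^3 - 3*n^2 + 20*n - 12)/(n^2*(n^3 + 2*n^2 - 20*n + 24)^2)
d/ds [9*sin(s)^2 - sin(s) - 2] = (18*sin(s) - 1)*cos(s)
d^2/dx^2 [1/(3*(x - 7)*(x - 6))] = 2*((x - 7)^2 + (x - 7)*(x - 6) + (x - 6)^2)/(3*(x - 7)^3*(x - 6)^3)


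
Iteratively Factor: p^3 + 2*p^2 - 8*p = (p - 2)*(p^2 + 4*p) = p*(p - 2)*(p + 4)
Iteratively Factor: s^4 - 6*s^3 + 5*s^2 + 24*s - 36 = (s - 2)*(s^3 - 4*s^2 - 3*s + 18) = (s - 2)*(s + 2)*(s^2 - 6*s + 9) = (s - 3)*(s - 2)*(s + 2)*(s - 3)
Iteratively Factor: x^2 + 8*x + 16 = (x + 4)*(x + 4)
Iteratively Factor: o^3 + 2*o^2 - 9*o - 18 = (o + 3)*(o^2 - o - 6) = (o - 3)*(o + 3)*(o + 2)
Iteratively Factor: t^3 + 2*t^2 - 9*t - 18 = (t - 3)*(t^2 + 5*t + 6) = (t - 3)*(t + 2)*(t + 3)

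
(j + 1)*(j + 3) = j^2 + 4*j + 3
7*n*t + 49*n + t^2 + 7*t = (7*n + t)*(t + 7)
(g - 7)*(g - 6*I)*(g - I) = g^3 - 7*g^2 - 7*I*g^2 - 6*g + 49*I*g + 42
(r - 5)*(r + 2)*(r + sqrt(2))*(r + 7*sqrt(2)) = r^4 - 3*r^3 + 8*sqrt(2)*r^3 - 24*sqrt(2)*r^2 + 4*r^2 - 80*sqrt(2)*r - 42*r - 140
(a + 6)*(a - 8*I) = a^2 + 6*a - 8*I*a - 48*I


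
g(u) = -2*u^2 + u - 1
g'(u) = 1 - 4*u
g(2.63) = -12.20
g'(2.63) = -9.52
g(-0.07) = -1.08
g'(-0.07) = 1.28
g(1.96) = -6.72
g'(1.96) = -6.84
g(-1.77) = -9.04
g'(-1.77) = 8.08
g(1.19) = -2.64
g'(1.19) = -3.76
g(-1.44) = -6.59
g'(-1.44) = 6.76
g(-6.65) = -96.10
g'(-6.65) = 27.60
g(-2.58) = -16.89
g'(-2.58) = 11.32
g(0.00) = -1.00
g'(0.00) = 1.00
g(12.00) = -277.00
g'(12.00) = -47.00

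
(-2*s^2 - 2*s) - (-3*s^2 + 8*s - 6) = s^2 - 10*s + 6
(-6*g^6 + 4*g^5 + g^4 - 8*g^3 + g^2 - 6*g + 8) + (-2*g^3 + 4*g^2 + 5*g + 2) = -6*g^6 + 4*g^5 + g^4 - 10*g^3 + 5*g^2 - g + 10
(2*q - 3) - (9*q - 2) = -7*q - 1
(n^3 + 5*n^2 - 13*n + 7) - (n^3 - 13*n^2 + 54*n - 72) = 18*n^2 - 67*n + 79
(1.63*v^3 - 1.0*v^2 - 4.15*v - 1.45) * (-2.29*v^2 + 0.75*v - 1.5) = -3.7327*v^5 + 3.5125*v^4 + 6.3085*v^3 + 1.708*v^2 + 5.1375*v + 2.175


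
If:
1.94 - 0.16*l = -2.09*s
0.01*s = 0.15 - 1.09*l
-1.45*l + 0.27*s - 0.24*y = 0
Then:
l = 0.15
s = -0.92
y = -1.91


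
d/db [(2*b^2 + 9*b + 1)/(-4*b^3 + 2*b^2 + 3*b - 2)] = (8*b^4 + 72*b^3 - 12*b - 21)/(16*b^6 - 16*b^5 - 20*b^4 + 28*b^3 + b^2 - 12*b + 4)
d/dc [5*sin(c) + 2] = 5*cos(c)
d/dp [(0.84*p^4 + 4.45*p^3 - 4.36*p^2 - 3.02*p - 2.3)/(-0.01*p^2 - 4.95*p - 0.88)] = (-0.0168*p^5 - 12.5185*p^4 - 47.0118*p^3 + 9.8038*p^2 + 7.6276*p - 8.7274)/(0.0001*p^4 + 0.099*p^3 + 24.5201*p^2 + 8.712*p + 0.7744)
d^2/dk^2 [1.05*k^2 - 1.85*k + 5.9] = 2.10000000000000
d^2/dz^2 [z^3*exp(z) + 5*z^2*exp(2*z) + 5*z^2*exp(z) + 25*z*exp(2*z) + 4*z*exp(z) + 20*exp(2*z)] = (z^3 + 20*z^2*exp(z) + 11*z^2 + 140*z*exp(z) + 30*z + 190*exp(z) + 18)*exp(z)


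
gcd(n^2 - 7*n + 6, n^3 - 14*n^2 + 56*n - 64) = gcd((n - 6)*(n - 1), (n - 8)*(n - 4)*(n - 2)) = 1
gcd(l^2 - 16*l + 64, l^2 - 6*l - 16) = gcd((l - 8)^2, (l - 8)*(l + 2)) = l - 8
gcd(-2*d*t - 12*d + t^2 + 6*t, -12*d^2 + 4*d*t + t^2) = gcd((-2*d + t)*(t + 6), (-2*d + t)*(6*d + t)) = -2*d + t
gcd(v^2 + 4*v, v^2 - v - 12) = 1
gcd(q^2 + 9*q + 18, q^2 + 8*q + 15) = q + 3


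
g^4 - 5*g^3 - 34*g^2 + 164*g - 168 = (g - 7)*(g - 2)^2*(g + 6)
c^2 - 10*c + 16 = (c - 8)*(c - 2)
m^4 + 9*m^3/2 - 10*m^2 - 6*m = m*(m - 2)*(m + 1/2)*(m + 6)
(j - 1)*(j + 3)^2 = j^3 + 5*j^2 + 3*j - 9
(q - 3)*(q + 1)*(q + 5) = q^3 + 3*q^2 - 13*q - 15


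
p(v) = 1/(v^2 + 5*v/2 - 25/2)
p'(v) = (-2*v - 5/2)/(v^2 + 5*v/2 - 25/2)^2 = 2*(-4*v - 5)/(2*v^2 + 5*v - 25)^2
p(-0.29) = -0.08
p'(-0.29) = -0.01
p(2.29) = -0.65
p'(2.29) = -3.02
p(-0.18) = -0.08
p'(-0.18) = -0.01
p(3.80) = 0.09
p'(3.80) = -0.08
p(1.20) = -0.12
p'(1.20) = -0.08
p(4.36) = 0.06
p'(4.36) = -0.04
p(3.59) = 0.11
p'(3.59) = -0.11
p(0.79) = -0.10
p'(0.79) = -0.04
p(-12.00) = 0.01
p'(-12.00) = 0.00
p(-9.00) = 0.02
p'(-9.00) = 0.01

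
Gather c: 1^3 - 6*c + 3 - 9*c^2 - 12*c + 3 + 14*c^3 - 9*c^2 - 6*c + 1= 14*c^3 - 18*c^2 - 24*c + 8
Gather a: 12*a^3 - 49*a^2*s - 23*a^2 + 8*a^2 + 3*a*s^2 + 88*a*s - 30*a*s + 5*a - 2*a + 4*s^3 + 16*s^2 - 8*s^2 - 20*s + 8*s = 12*a^3 + a^2*(-49*s - 15) + a*(3*s^2 + 58*s + 3) + 4*s^3 + 8*s^2 - 12*s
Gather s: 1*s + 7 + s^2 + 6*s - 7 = s^2 + 7*s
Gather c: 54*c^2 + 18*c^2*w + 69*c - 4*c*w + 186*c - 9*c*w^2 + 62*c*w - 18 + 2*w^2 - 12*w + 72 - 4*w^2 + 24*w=c^2*(18*w + 54) + c*(-9*w^2 + 58*w + 255) - 2*w^2 + 12*w + 54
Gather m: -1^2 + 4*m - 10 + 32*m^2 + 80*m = 32*m^2 + 84*m - 11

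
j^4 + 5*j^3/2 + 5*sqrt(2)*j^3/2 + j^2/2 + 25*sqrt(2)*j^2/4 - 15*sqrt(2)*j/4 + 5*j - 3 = (j - 1/2)*(j + 3)*(j + sqrt(2)/2)*(j + 2*sqrt(2))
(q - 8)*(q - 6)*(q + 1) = q^3 - 13*q^2 + 34*q + 48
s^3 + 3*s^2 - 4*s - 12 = (s - 2)*(s + 2)*(s + 3)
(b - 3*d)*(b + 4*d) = b^2 + b*d - 12*d^2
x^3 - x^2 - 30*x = x*(x - 6)*(x + 5)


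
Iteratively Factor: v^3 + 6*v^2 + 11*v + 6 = (v + 1)*(v^2 + 5*v + 6) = (v + 1)*(v + 3)*(v + 2)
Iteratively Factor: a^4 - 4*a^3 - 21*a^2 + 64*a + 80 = (a - 4)*(a^3 - 21*a - 20) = (a - 4)*(a + 4)*(a^2 - 4*a - 5) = (a - 4)*(a + 1)*(a + 4)*(a - 5)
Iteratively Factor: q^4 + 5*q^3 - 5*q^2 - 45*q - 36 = (q - 3)*(q^3 + 8*q^2 + 19*q + 12) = (q - 3)*(q + 4)*(q^2 + 4*q + 3) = (q - 3)*(q + 1)*(q + 4)*(q + 3)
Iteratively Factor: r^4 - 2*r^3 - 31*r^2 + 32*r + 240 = (r - 4)*(r^3 + 2*r^2 - 23*r - 60) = (r - 5)*(r - 4)*(r^2 + 7*r + 12) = (r - 5)*(r - 4)*(r + 4)*(r + 3)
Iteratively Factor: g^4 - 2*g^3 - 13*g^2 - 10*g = (g + 2)*(g^3 - 4*g^2 - 5*g) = (g + 1)*(g + 2)*(g^2 - 5*g) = (g - 5)*(g + 1)*(g + 2)*(g)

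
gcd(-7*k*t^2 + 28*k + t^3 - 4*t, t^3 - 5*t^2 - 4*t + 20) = t^2 - 4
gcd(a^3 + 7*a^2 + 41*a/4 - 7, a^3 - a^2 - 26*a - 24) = a + 4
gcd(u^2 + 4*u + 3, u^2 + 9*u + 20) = 1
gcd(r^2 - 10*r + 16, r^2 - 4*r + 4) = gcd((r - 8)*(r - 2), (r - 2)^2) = r - 2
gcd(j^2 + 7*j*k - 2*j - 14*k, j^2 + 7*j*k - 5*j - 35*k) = j + 7*k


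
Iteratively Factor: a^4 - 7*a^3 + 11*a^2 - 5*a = (a - 1)*(a^3 - 6*a^2 + 5*a) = (a - 5)*(a - 1)*(a^2 - a) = a*(a - 5)*(a - 1)*(a - 1)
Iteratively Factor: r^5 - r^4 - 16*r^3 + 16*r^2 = (r)*(r^4 - r^3 - 16*r^2 + 16*r) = r*(r + 4)*(r^3 - 5*r^2 + 4*r) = r*(r - 1)*(r + 4)*(r^2 - 4*r) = r*(r - 4)*(r - 1)*(r + 4)*(r)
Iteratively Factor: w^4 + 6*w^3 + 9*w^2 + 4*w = (w + 4)*(w^3 + 2*w^2 + w) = (w + 1)*(w + 4)*(w^2 + w) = (w + 1)^2*(w + 4)*(w)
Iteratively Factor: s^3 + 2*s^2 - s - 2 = (s + 1)*(s^2 + s - 2) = (s - 1)*(s + 1)*(s + 2)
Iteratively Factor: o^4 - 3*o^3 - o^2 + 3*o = (o + 1)*(o^3 - 4*o^2 + 3*o) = o*(o + 1)*(o^2 - 4*o + 3) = o*(o - 3)*(o + 1)*(o - 1)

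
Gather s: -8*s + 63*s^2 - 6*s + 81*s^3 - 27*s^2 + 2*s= 81*s^3 + 36*s^2 - 12*s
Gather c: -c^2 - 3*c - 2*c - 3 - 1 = -c^2 - 5*c - 4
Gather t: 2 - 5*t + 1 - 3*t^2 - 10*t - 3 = -3*t^2 - 15*t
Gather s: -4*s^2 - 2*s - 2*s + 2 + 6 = -4*s^2 - 4*s + 8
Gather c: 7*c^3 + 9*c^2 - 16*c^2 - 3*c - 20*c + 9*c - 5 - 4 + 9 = 7*c^3 - 7*c^2 - 14*c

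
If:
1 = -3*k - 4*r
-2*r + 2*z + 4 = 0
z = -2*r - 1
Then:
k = -7/9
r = 1/3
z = -5/3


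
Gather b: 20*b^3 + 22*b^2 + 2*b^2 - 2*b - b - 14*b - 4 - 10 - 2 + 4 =20*b^3 + 24*b^2 - 17*b - 12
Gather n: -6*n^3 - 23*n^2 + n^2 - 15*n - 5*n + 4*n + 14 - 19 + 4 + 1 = -6*n^3 - 22*n^2 - 16*n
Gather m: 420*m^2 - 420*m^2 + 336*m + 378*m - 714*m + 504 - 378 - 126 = 0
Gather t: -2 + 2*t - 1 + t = 3*t - 3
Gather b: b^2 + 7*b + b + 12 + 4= b^2 + 8*b + 16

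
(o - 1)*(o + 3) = o^2 + 2*o - 3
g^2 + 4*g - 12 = (g - 2)*(g + 6)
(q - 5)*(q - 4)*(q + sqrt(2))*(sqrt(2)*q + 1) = sqrt(2)*q^4 - 9*sqrt(2)*q^3 + 3*q^3 - 27*q^2 + 21*sqrt(2)*q^2 - 9*sqrt(2)*q + 60*q + 20*sqrt(2)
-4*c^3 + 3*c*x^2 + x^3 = (-c + x)*(2*c + x)^2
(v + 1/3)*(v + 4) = v^2 + 13*v/3 + 4/3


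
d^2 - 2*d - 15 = (d - 5)*(d + 3)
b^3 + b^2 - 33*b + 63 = (b - 3)^2*(b + 7)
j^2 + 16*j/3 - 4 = (j - 2/3)*(j + 6)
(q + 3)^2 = q^2 + 6*q + 9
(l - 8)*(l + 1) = l^2 - 7*l - 8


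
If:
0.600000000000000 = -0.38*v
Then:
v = -1.58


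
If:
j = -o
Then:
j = -o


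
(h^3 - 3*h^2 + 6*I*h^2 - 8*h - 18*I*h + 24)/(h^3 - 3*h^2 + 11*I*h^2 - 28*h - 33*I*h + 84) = (h + 2*I)/(h + 7*I)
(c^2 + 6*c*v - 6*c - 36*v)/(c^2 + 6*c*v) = (c - 6)/c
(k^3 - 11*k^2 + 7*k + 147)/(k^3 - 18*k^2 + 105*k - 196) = (k + 3)/(k - 4)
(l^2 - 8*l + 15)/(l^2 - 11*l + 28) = (l^2 - 8*l + 15)/(l^2 - 11*l + 28)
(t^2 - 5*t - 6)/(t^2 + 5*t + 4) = (t - 6)/(t + 4)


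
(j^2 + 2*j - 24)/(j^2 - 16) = (j + 6)/(j + 4)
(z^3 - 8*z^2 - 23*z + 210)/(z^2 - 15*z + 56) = (z^2 - z - 30)/(z - 8)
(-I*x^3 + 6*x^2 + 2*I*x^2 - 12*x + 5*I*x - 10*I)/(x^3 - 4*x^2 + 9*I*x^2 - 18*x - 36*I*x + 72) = (-I*x^3 + x^2*(6 + 2*I) + x*(-12 + 5*I) - 10*I)/(x^3 + x^2*(-4 + 9*I) + x*(-18 - 36*I) + 72)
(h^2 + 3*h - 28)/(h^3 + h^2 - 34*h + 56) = 1/(h - 2)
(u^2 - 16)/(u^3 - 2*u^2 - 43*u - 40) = (16 - u^2)/(-u^3 + 2*u^2 + 43*u + 40)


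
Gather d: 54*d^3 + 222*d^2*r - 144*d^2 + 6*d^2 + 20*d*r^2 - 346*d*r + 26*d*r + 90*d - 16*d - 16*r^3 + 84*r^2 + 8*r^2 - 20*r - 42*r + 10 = 54*d^3 + d^2*(222*r - 138) + d*(20*r^2 - 320*r + 74) - 16*r^3 + 92*r^2 - 62*r + 10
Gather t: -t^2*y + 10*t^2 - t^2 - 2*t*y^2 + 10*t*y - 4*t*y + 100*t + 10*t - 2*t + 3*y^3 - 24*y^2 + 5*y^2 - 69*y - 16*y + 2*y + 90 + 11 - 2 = t^2*(9 - y) + t*(-2*y^2 + 6*y + 108) + 3*y^3 - 19*y^2 - 83*y + 99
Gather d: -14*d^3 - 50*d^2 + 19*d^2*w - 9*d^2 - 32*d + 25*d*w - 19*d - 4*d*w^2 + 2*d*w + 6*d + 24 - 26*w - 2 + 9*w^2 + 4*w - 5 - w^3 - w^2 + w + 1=-14*d^3 + d^2*(19*w - 59) + d*(-4*w^2 + 27*w - 45) - w^3 + 8*w^2 - 21*w + 18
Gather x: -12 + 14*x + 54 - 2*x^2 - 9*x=-2*x^2 + 5*x + 42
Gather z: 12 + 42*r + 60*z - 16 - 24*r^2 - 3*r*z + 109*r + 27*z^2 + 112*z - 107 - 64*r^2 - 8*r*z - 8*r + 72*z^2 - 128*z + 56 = -88*r^2 + 143*r + 99*z^2 + z*(44 - 11*r) - 55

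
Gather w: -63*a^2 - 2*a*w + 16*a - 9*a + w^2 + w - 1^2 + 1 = -63*a^2 + 7*a + w^2 + w*(1 - 2*a)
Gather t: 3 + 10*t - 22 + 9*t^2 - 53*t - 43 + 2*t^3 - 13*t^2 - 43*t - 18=2*t^3 - 4*t^2 - 86*t - 80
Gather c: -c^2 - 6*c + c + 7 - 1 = -c^2 - 5*c + 6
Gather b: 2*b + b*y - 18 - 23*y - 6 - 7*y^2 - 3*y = b*(y + 2) - 7*y^2 - 26*y - 24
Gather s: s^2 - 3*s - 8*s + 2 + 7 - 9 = s^2 - 11*s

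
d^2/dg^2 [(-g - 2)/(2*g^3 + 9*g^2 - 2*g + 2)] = 2*(-4*(g + 2)*(3*g^2 + 9*g - 1)^2 + (6*g^2 + 18*g + 3*(g + 2)*(2*g + 3) - 2)*(2*g^3 + 9*g^2 - 2*g + 2))/(2*g^3 + 9*g^2 - 2*g + 2)^3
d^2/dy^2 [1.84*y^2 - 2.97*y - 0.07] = 3.68000000000000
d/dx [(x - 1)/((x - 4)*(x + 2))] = (-x^2 + 2*x - 10)/(x^4 - 4*x^3 - 12*x^2 + 32*x + 64)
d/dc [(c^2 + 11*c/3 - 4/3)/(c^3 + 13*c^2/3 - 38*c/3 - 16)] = (-9*c^4 - 66*c^3 - 221*c^2 - 184*c - 680)/(9*c^6 + 78*c^5 - 59*c^4 - 1276*c^3 + 196*c^2 + 3648*c + 2304)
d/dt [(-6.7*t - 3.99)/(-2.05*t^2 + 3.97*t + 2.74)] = (13.735*t^2 - 26.599*t - (4.1*t - 3.97)*(6.7*t + 3.99) - 18.358)/(-2.05*t^2 + 3.97*t + 2.74)^2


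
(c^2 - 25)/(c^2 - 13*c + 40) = (c + 5)/(c - 8)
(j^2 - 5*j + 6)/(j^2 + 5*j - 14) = (j - 3)/(j + 7)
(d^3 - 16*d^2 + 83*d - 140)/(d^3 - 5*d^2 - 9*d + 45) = (d^2 - 11*d + 28)/(d^2 - 9)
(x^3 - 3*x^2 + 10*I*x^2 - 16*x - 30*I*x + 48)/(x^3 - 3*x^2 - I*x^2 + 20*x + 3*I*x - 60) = (x^2 + 10*I*x - 16)/(x^2 - I*x + 20)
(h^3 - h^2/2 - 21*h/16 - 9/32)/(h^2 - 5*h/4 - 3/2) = (8*h^2 - 10*h - 3)/(8*(h - 2))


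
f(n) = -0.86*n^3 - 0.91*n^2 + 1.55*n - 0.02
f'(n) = -2.58*n^2 - 1.82*n + 1.55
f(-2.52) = 4.06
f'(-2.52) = -10.25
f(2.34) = -12.39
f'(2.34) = -16.84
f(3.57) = -45.21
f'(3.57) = -37.83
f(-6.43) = 181.02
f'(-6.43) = -93.42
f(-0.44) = -0.80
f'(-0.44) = 1.85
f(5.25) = -141.41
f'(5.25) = -79.12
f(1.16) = -0.79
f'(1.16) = -4.03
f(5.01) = -123.24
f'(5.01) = -72.33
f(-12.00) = 1336.42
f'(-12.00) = -348.13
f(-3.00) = 10.36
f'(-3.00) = -16.21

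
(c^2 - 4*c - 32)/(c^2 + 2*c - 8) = (c - 8)/(c - 2)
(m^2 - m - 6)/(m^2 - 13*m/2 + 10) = 2*(m^2 - m - 6)/(2*m^2 - 13*m + 20)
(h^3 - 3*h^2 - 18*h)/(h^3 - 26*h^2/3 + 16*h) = 3*(h + 3)/(3*h - 8)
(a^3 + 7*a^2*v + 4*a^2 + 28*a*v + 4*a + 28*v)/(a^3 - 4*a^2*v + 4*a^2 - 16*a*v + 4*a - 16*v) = (-a - 7*v)/(-a + 4*v)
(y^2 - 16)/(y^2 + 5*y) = (y^2 - 16)/(y*(y + 5))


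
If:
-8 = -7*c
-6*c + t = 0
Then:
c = 8/7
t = 48/7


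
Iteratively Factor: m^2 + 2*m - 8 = (m + 4)*(m - 2)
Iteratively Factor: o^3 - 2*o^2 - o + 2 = (o + 1)*(o^2 - 3*o + 2) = (o - 2)*(o + 1)*(o - 1)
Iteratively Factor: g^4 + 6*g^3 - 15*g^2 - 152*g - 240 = (g + 4)*(g^3 + 2*g^2 - 23*g - 60) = (g + 4)^2*(g^2 - 2*g - 15) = (g + 3)*(g + 4)^2*(g - 5)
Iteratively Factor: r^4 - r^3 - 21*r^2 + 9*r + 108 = (r + 3)*(r^3 - 4*r^2 - 9*r + 36) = (r + 3)^2*(r^2 - 7*r + 12) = (r - 4)*(r + 3)^2*(r - 3)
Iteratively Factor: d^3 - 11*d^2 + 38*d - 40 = (d - 5)*(d^2 - 6*d + 8) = (d - 5)*(d - 2)*(d - 4)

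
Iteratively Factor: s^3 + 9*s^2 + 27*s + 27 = (s + 3)*(s^2 + 6*s + 9) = (s + 3)^2*(s + 3)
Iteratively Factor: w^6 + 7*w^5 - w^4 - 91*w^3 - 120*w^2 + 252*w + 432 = (w - 3)*(w^5 + 10*w^4 + 29*w^3 - 4*w^2 - 132*w - 144) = (w - 3)*(w + 3)*(w^4 + 7*w^3 + 8*w^2 - 28*w - 48) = (w - 3)*(w - 2)*(w + 3)*(w^3 + 9*w^2 + 26*w + 24) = (w - 3)*(w - 2)*(w + 3)^2*(w^2 + 6*w + 8) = (w - 3)*(w - 2)*(w + 2)*(w + 3)^2*(w + 4)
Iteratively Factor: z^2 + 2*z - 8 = (z + 4)*(z - 2)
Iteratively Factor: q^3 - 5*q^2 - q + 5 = (q - 5)*(q^2 - 1) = (q - 5)*(q - 1)*(q + 1)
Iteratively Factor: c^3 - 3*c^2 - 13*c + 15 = (c + 3)*(c^2 - 6*c + 5) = (c - 5)*(c + 3)*(c - 1)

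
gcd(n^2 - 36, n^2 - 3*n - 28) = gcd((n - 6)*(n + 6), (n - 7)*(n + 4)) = 1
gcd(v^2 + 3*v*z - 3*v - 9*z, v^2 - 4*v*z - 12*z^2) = 1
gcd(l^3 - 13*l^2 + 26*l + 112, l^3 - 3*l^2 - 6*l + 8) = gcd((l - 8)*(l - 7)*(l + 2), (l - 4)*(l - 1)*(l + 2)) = l + 2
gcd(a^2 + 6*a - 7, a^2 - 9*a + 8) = a - 1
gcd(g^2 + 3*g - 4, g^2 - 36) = 1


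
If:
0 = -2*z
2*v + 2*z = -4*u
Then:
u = -v/2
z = 0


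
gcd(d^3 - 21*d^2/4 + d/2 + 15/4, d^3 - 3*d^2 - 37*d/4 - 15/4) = d - 5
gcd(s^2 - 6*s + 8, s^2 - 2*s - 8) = s - 4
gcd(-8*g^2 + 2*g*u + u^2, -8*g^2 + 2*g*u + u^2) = -8*g^2 + 2*g*u + u^2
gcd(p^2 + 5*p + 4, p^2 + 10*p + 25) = 1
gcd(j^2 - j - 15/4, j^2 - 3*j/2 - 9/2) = j + 3/2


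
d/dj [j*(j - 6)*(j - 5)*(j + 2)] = 4*j^3 - 27*j^2 + 16*j + 60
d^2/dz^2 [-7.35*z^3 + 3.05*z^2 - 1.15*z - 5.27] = 6.1 - 44.1*z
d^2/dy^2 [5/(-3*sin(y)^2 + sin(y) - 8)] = 5*(36*sin(y)^4 - 9*sin(y)^3 - 149*sin(y)^2 + 26*sin(y) + 46)/(3*sin(y)^2 - sin(y) + 8)^3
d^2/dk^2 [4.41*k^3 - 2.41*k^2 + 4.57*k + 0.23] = 26.46*k - 4.82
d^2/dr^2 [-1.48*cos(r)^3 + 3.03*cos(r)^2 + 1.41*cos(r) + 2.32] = -0.300000000000001*cos(r) - 6.06*cos(2*r) + 3.33*cos(3*r)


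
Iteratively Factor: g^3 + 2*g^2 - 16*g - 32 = (g - 4)*(g^2 + 6*g + 8) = (g - 4)*(g + 2)*(g + 4)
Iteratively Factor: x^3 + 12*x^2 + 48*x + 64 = (x + 4)*(x^2 + 8*x + 16) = (x + 4)^2*(x + 4)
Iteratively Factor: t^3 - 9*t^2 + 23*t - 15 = (t - 3)*(t^2 - 6*t + 5) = (t - 3)*(t - 1)*(t - 5)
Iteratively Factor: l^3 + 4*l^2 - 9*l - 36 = (l - 3)*(l^2 + 7*l + 12) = (l - 3)*(l + 3)*(l + 4)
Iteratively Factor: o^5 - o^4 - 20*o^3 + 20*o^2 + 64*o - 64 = (o + 2)*(o^4 - 3*o^3 - 14*o^2 + 48*o - 32) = (o - 4)*(o + 2)*(o^3 + o^2 - 10*o + 8) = (o - 4)*(o - 2)*(o + 2)*(o^2 + 3*o - 4) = (o - 4)*(o - 2)*(o + 2)*(o + 4)*(o - 1)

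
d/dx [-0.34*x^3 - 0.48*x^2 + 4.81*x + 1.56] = -1.02*x^2 - 0.96*x + 4.81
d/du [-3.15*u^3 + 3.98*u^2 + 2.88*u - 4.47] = -9.45*u^2 + 7.96*u + 2.88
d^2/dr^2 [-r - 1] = 0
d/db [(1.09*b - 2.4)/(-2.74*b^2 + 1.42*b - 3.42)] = (2.9866*b^2 - 13.152*b - 0.3198)/(7.5076*b^4 - 7.7816*b^3 + 20.758*b^2 - 9.7128*b + 11.6964)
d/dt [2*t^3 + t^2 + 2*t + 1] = 6*t^2 + 2*t + 2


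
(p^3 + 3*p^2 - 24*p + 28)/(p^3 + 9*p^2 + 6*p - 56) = (p - 2)/(p + 4)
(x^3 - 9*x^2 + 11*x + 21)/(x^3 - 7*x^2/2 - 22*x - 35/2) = 2*(x - 3)/(2*x + 5)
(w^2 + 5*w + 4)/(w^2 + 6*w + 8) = (w + 1)/(w + 2)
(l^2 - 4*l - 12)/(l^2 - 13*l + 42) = (l + 2)/(l - 7)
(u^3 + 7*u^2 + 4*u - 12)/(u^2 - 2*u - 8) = (u^2 + 5*u - 6)/(u - 4)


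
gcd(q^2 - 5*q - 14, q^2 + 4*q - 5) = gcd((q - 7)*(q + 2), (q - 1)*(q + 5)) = 1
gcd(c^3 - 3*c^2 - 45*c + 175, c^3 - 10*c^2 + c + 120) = c - 5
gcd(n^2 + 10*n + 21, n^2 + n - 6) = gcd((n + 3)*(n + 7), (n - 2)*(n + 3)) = n + 3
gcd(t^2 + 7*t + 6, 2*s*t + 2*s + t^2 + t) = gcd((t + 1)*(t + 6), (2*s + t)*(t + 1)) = t + 1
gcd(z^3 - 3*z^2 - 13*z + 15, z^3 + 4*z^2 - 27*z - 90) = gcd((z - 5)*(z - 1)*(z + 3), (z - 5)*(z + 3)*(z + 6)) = z^2 - 2*z - 15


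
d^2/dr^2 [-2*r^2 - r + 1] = -4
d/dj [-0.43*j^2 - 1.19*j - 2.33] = -0.86*j - 1.19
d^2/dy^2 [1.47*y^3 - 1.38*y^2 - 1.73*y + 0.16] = 8.82*y - 2.76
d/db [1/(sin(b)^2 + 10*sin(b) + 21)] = -2*(sin(b) + 5)*cos(b)/(sin(b)^2 + 10*sin(b) + 21)^2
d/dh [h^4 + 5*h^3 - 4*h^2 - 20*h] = 4*h^3 + 15*h^2 - 8*h - 20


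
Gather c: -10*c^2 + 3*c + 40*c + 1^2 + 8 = -10*c^2 + 43*c + 9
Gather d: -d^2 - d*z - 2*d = -d^2 + d*(-z - 2)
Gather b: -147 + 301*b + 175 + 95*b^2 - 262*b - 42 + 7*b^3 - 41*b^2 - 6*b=7*b^3 + 54*b^2 + 33*b - 14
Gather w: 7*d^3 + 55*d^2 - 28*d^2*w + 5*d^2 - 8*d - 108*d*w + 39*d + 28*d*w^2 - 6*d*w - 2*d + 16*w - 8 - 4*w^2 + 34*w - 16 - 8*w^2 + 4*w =7*d^3 + 60*d^2 + 29*d + w^2*(28*d - 12) + w*(-28*d^2 - 114*d + 54) - 24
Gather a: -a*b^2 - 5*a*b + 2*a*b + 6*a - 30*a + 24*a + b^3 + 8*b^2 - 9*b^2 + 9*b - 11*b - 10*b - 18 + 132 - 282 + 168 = a*(-b^2 - 3*b) + b^3 - b^2 - 12*b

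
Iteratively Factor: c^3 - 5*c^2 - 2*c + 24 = (c + 2)*(c^2 - 7*c + 12) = (c - 3)*(c + 2)*(c - 4)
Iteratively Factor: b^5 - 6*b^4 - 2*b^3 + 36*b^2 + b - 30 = (b - 5)*(b^4 - b^3 - 7*b^2 + b + 6) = (b - 5)*(b + 2)*(b^3 - 3*b^2 - b + 3) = (b - 5)*(b - 1)*(b + 2)*(b^2 - 2*b - 3) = (b - 5)*(b - 1)*(b + 1)*(b + 2)*(b - 3)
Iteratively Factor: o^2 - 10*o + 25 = (o - 5)*(o - 5)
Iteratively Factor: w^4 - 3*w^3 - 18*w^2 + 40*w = (w + 4)*(w^3 - 7*w^2 + 10*w) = w*(w + 4)*(w^2 - 7*w + 10) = w*(w - 5)*(w + 4)*(w - 2)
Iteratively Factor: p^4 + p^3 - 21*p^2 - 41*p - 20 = (p + 4)*(p^3 - 3*p^2 - 9*p - 5) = (p + 1)*(p + 4)*(p^2 - 4*p - 5) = (p - 5)*(p + 1)*(p + 4)*(p + 1)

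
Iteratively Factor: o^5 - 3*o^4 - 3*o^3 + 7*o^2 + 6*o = (o + 1)*(o^4 - 4*o^3 + o^2 + 6*o) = (o + 1)^2*(o^3 - 5*o^2 + 6*o) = (o - 2)*(o + 1)^2*(o^2 - 3*o) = (o - 3)*(o - 2)*(o + 1)^2*(o)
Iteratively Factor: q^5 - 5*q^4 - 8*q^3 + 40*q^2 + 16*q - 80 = (q - 5)*(q^4 - 8*q^2 + 16) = (q - 5)*(q + 2)*(q^3 - 2*q^2 - 4*q + 8) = (q - 5)*(q + 2)^2*(q^2 - 4*q + 4) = (q - 5)*(q - 2)*(q + 2)^2*(q - 2)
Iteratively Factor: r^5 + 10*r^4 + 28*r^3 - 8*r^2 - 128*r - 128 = (r + 4)*(r^4 + 6*r^3 + 4*r^2 - 24*r - 32) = (r + 2)*(r + 4)*(r^3 + 4*r^2 - 4*r - 16) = (r + 2)*(r + 4)^2*(r^2 - 4) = (r + 2)^2*(r + 4)^2*(r - 2)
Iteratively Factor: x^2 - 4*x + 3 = (x - 1)*(x - 3)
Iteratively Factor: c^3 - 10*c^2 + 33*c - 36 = (c - 3)*(c^2 - 7*c + 12) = (c - 4)*(c - 3)*(c - 3)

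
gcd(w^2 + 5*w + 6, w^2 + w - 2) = w + 2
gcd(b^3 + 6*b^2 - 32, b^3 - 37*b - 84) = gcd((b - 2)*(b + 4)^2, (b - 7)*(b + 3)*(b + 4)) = b + 4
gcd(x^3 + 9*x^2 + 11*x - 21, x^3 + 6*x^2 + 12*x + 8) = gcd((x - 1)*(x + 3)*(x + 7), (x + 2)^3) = 1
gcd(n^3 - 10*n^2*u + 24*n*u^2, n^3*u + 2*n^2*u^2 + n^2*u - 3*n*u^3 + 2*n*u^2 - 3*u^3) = 1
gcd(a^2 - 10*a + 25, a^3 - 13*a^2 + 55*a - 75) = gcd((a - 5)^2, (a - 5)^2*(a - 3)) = a^2 - 10*a + 25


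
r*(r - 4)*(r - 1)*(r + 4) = r^4 - r^3 - 16*r^2 + 16*r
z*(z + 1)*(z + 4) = z^3 + 5*z^2 + 4*z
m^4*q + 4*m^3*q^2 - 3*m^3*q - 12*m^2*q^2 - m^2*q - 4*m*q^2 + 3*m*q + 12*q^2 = (m - 3)*(m - 1)*(m + 4*q)*(m*q + q)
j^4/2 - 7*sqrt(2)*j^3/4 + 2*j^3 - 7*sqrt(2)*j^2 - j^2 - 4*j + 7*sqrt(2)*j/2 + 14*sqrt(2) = (j/2 + sqrt(2)/2)*(j + 4)*(j - 7*sqrt(2)/2)*(j - sqrt(2))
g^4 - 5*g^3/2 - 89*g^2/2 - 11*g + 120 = (g - 8)*(g - 3/2)*(g + 2)*(g + 5)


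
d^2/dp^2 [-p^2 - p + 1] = -2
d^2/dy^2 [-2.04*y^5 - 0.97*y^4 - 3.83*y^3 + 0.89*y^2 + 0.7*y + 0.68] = -40.8*y^3 - 11.64*y^2 - 22.98*y + 1.78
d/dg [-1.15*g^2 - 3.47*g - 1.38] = -2.3*g - 3.47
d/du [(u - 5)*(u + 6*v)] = 2*u + 6*v - 5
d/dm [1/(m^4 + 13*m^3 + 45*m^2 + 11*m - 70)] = (-4*m^3 - 39*m^2 - 90*m - 11)/(m^4 + 13*m^3 + 45*m^2 + 11*m - 70)^2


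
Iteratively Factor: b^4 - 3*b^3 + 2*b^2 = (b - 1)*(b^3 - 2*b^2) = (b - 2)*(b - 1)*(b^2) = b*(b - 2)*(b - 1)*(b)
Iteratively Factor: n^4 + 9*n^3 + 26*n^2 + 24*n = (n)*(n^3 + 9*n^2 + 26*n + 24) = n*(n + 4)*(n^2 + 5*n + 6) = n*(n + 3)*(n + 4)*(n + 2)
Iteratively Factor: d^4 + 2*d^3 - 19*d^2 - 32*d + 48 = (d - 4)*(d^3 + 6*d^2 + 5*d - 12) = (d - 4)*(d - 1)*(d^2 + 7*d + 12) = (d - 4)*(d - 1)*(d + 4)*(d + 3)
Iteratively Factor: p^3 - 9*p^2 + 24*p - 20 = (p - 5)*(p^2 - 4*p + 4) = (p - 5)*(p - 2)*(p - 2)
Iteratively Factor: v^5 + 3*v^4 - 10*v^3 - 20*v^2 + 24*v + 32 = (v - 2)*(v^4 + 5*v^3 - 20*v - 16) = (v - 2)*(v + 1)*(v^3 + 4*v^2 - 4*v - 16) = (v - 2)*(v + 1)*(v + 2)*(v^2 + 2*v - 8) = (v - 2)^2*(v + 1)*(v + 2)*(v + 4)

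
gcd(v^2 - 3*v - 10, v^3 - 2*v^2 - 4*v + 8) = v + 2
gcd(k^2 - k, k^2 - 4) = 1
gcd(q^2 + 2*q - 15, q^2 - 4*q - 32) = 1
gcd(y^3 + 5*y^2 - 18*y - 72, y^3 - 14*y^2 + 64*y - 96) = y - 4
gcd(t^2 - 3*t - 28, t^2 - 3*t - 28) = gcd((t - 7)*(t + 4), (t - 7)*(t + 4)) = t^2 - 3*t - 28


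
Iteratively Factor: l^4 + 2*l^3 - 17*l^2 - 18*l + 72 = (l - 2)*(l^3 + 4*l^2 - 9*l - 36) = (l - 2)*(l + 3)*(l^2 + l - 12) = (l - 3)*(l - 2)*(l + 3)*(l + 4)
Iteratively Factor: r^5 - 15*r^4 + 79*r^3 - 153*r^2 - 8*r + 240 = (r - 4)*(r^4 - 11*r^3 + 35*r^2 - 13*r - 60) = (r - 5)*(r - 4)*(r^3 - 6*r^2 + 5*r + 12) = (r - 5)*(r - 4)*(r + 1)*(r^2 - 7*r + 12) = (r - 5)*(r - 4)*(r - 3)*(r + 1)*(r - 4)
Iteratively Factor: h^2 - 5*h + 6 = (h - 3)*(h - 2)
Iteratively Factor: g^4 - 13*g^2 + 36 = (g - 2)*(g^3 + 2*g^2 - 9*g - 18) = (g - 2)*(g + 3)*(g^2 - g - 6) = (g - 2)*(g + 2)*(g + 3)*(g - 3)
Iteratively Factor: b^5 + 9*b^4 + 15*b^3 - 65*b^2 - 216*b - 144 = (b + 4)*(b^4 + 5*b^3 - 5*b^2 - 45*b - 36) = (b - 3)*(b + 4)*(b^3 + 8*b^2 + 19*b + 12) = (b - 3)*(b + 4)^2*(b^2 + 4*b + 3) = (b - 3)*(b + 3)*(b + 4)^2*(b + 1)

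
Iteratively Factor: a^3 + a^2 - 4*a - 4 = (a + 1)*(a^2 - 4) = (a + 1)*(a + 2)*(a - 2)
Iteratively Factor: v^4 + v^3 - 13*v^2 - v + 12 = (v + 4)*(v^3 - 3*v^2 - v + 3) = (v - 3)*(v + 4)*(v^2 - 1) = (v - 3)*(v - 1)*(v + 4)*(v + 1)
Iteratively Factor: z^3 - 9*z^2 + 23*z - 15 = (z - 3)*(z^2 - 6*z + 5) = (z - 5)*(z - 3)*(z - 1)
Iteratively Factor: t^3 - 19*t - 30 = (t + 3)*(t^2 - 3*t - 10) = (t - 5)*(t + 3)*(t + 2)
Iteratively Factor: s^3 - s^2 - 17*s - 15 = (s - 5)*(s^2 + 4*s + 3) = (s - 5)*(s + 3)*(s + 1)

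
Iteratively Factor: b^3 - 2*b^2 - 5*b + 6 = (b + 2)*(b^2 - 4*b + 3) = (b - 1)*(b + 2)*(b - 3)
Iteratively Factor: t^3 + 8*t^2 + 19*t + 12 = (t + 4)*(t^2 + 4*t + 3) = (t + 1)*(t + 4)*(t + 3)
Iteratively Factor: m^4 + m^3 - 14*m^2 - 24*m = (m)*(m^3 + m^2 - 14*m - 24) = m*(m - 4)*(m^2 + 5*m + 6) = m*(m - 4)*(m + 3)*(m + 2)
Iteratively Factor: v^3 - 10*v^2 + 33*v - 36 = (v - 3)*(v^2 - 7*v + 12) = (v - 3)^2*(v - 4)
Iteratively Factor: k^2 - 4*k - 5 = (k - 5)*(k + 1)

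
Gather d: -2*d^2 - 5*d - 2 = -2*d^2 - 5*d - 2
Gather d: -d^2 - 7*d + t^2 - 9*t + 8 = -d^2 - 7*d + t^2 - 9*t + 8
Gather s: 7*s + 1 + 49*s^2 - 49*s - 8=49*s^2 - 42*s - 7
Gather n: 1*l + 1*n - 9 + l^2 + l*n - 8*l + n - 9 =l^2 - 7*l + n*(l + 2) - 18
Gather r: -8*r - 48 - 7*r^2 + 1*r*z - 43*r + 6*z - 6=-7*r^2 + r*(z - 51) + 6*z - 54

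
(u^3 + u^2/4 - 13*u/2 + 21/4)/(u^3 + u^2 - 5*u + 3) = (u - 7/4)/(u - 1)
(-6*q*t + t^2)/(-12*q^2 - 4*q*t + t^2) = t/(2*q + t)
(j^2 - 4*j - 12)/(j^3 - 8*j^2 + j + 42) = (j - 6)/(j^2 - 10*j + 21)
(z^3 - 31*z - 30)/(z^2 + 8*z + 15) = (z^2 - 5*z - 6)/(z + 3)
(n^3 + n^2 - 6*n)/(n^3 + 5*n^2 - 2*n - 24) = n/(n + 4)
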